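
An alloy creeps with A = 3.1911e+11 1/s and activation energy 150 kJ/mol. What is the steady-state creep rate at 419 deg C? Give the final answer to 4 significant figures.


rate = A * exp(-Q / (R*T))
T = 419 + 273.15 = 692.15 K
rate = 3.1911e+11 * exp(-150e3 / (8.314 * 692.15))
rate = 1.526 1/s


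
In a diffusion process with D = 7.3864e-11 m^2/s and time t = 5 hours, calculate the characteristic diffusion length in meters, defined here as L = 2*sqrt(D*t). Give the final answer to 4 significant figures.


t = 5 hr = 18000 s
Diffusion length = 2*sqrt(D*t)
= 2*sqrt(7.3864e-11 * 18000)
= 2.306e-03 m


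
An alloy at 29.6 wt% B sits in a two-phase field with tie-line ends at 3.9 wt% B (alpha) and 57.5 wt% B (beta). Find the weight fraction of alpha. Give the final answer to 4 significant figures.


f_alpha = (C_beta - C0) / (C_beta - C_alpha)
f_alpha = (57.5 - 29.6) / (57.5 - 3.9)
f_alpha = 0.5205


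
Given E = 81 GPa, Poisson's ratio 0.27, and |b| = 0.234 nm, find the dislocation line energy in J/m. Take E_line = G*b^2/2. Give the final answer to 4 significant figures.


Step 1: G = E / (2*(1+nu))
G = 81 / (2*(1+0.27)) = 31.8898 GPa = 3.18898e+10 Pa
Step 2: E_line = G*b^2/2
b = 0.234 nm = 2.34e-10 m
E_line = 0.5 * 3.18898e+10 * (2.34e-10)^2 = 8.731e-10 J/m


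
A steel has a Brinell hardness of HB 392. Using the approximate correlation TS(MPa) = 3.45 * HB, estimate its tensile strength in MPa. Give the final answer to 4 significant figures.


TS (MPa) = 3.45 * HB
TS = 3.45 * 392
TS = 1352 MPa


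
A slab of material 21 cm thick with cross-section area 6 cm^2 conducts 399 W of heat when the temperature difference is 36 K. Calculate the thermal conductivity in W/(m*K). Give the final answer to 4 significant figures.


k = Q*L / (A*dT)
L = 0.21 m, A = 6e-04 m^2
k = 399 * 0.21 / (6e-04 * 36)
k = 3879 W/(m*K)


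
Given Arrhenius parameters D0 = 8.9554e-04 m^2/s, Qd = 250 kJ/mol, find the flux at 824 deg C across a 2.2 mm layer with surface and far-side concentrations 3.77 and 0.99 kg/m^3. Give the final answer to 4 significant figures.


Step 1: D = D0 * exp(-Qd/(R*T))
T = 824 + 273.15 = 1097.15 K
D = 8.9554e-04 * exp(-250e3 / (8.314 * 1097.15)) = 1.12023e-15 m^2/s
Step 2: J = D * (C1 - C2) / dx
J = 1.12023e-15 * (3.77 - 0.99) / 2.2e-03
J = 1.416e-12 kg/(m^2*s)


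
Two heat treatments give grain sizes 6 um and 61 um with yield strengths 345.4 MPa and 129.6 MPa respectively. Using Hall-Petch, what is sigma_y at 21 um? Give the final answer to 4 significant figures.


sigma_y = sigma0 + k / sqrt(d)
1/sqrt(d1) = 1/sqrt(6e-06) = 408.248;  1/sqrt(d2) = 128.037
k = (sigma1 - sigma2) / (1/sqrt(d1) - 1/sqrt(d2)) = (345.4 - 129.6) / (408.248 - 128.037) = 0.770133 MPa*m^0.5
sigma0 = sigma1 - k/sqrt(d1) = 345.4 - 0.770133*408.248 = 30.9946 MPa
sigma_y(d3) = 30.9946 + 0.770133 / sqrt(2.1e-05) = 199.1 MPa


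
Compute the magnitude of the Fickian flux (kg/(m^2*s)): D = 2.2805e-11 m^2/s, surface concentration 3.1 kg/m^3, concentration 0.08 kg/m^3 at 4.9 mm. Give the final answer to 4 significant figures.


J = -D * (dC/dx) = D * (C1 - C2) / dx
J = 2.2805e-11 * (3.1 - 0.08) / 4.9e-03
J = 1.406e-08 kg/(m^2*s)


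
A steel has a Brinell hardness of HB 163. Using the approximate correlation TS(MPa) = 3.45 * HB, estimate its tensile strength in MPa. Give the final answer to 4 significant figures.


TS (MPa) = 3.45 * HB
TS = 3.45 * 163
TS = 562.4 MPa


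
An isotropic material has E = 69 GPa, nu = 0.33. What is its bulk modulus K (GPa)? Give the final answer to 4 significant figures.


K = E / (3*(1-2*nu))
K = 69 / (3*(1-2*0.33))
K = 67.65 GPa


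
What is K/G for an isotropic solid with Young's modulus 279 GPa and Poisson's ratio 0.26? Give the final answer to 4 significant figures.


G = E / (2*(1+nu))
G = 279 / (2*(1+0.26)) = 110.714 GPa
K = E / (3*(1-2*nu))
K = 279 / (3*(1-2*0.26)) = 193.75 GPa
K/G = 193.75 / 110.714 = 1.75


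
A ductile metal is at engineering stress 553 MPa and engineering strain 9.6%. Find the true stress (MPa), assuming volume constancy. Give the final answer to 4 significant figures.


sigma_true = sigma_eng * (1 + epsilon_eng)
sigma_true = 553 * (1 + 0.096)
sigma_true = 606.1 MPa


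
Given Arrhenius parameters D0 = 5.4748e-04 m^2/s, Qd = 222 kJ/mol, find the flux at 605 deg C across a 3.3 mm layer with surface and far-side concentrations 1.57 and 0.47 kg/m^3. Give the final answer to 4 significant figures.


Step 1: D = D0 * exp(-Qd/(R*T))
T = 605 + 273.15 = 878.15 K
D = 5.4748e-04 * exp(-222e3 / (8.314 * 878.15)) = 3.41001e-17 m^2/s
Step 2: J = D * (C1 - C2) / dx
J = 3.41001e-17 * (1.57 - 0.47) / 3.3e-03
J = 1.137e-14 kg/(m^2*s)


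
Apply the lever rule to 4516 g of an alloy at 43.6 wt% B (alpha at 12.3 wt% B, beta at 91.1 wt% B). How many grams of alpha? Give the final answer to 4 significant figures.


f_alpha = (C_beta - C0) / (C_beta - C_alpha)
f_alpha = (91.1 - 43.6) / (91.1 - 12.3) = 0.602792
m_alpha = f_alpha * m_total = 0.602792 * 4516 = 2722 g


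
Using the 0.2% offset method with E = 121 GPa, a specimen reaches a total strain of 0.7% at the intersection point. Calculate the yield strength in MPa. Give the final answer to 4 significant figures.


Offset strain = 0.002
Elastic strain at yield = total_strain - offset = 7e-03 - 0.002 = 5e-03
sigma_y = E * elastic_strain = 121000 * 5e-03
sigma_y = 605 MPa


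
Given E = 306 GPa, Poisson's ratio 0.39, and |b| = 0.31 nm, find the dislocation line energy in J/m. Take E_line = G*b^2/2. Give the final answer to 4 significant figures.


Step 1: G = E / (2*(1+nu))
G = 306 / (2*(1+0.39)) = 110.072 GPa = 1.10072e+11 Pa
Step 2: E_line = G*b^2/2
b = 0.31 nm = 3.1e-10 m
E_line = 0.5 * 1.10072e+11 * (3.1e-10)^2 = 5.289e-09 J/m


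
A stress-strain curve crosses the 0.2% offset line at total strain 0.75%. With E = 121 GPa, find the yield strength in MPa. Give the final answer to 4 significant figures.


Offset strain = 0.002
Elastic strain at yield = total_strain - offset = 7.5e-03 - 0.002 = 5.5e-03
sigma_y = E * elastic_strain = 121000 * 5.5e-03
sigma_y = 665.5 MPa


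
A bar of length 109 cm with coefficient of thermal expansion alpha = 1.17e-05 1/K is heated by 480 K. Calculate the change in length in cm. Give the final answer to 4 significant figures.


dL = L0 * alpha * dT
dL = 109 * 1.17e-05 * 480
dL = 0.6121 cm


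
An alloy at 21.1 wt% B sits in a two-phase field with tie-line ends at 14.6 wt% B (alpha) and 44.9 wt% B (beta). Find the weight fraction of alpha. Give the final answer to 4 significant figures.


f_alpha = (C_beta - C0) / (C_beta - C_alpha)
f_alpha = (44.9 - 21.1) / (44.9 - 14.6)
f_alpha = 0.7855


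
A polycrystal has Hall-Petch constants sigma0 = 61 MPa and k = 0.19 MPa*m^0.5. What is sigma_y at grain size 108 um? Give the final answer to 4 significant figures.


sigma_y = sigma0 + k / sqrt(d)
d = 108 um = 1.08e-04 m
sigma_y = 61 + 0.19 / sqrt(1.08e-04)
sigma_y = 79.28 MPa


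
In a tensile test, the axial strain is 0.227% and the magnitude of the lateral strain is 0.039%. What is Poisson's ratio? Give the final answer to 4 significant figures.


nu = -epsilon_lat / epsilon_axial
Lateral strain is contraction (negative), so using magnitudes:
nu = 0.039 / 0.227
nu = 0.1718


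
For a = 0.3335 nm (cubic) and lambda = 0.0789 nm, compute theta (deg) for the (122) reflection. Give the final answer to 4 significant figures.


d = a / sqrt(h^2+k^2+l^2)
d = 0.3335 / sqrt(9) = 0.111167 nm
lambda = 2*d*sin(theta)  =>  sin(theta) = lambda / (2*d)
sin(theta) = 0.0789 / (2 * 0.111167) = 0.354873
theta = 20.79 deg


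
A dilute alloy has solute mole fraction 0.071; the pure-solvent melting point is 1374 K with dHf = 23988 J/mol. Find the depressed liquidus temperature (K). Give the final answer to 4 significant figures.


dT = R*Tm^2*x / dHf
dT = 8.314 * 1374^2 * 0.071 / 23988
dT = 46.4566 K
T_new = 1374 - 46.4566 = 1328 K


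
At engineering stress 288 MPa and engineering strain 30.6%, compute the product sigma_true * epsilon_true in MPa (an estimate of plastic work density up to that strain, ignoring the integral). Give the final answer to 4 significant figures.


sigma_true = sigma_eng * (1 + epsilon_eng)
sigma_true = 288 * (1 + 0.306) = 376.128 MPa
epsilon_true = ln(1 + epsilon_eng)
epsilon_true = ln(1 + 0.306) = 0.266969
sigma_true * epsilon_true = 376.128 * 0.266969 = 100.4 MPa


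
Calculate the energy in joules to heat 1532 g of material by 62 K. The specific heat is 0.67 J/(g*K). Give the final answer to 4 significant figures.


Q = m * cp * dT
Q = 1532 * 0.67 * 62
Q = 63640 J


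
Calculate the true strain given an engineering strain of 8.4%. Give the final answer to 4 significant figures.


epsilon_true = ln(1 + epsilon_eng)
epsilon_true = ln(1 + 0.084)
epsilon_true = 0.08066


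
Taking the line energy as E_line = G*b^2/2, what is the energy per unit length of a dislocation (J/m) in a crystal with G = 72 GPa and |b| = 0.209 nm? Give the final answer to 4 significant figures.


E = G*b^2/2
b = 0.209 nm = 2.09e-10 m
G = 72 GPa = 7.2e+10 Pa
E = 0.5 * 7.2e+10 * (2.09e-10)^2
E = 1.573e-09 J/m


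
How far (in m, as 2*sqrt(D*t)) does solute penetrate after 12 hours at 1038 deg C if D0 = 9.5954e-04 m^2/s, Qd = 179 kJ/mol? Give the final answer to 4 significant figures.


Step 1: D = D0 * exp(-Qd/(R*T))
T = 1311.15 K
D = 9.5954e-04 * exp(-179e3 / (8.314 * 1311.15)) = 7.09024e-11 m^2/s
Step 2: L = 2*sqrt(D*t)
t = 12 h = 43200 s
L = 2*sqrt(7.09024e-11 * 43200) = 3.5e-03 m


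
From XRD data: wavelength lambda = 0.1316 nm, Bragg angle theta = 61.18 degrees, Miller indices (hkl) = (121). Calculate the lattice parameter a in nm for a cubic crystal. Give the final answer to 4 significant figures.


d = lambda / (2*sin(theta))
d = 0.1316 / (2*sin(61.18 deg))
d = 0.0751023 nm
a = d * sqrt(h^2+k^2+l^2) = 0.0751023 * sqrt(6)
a = 0.184 nm


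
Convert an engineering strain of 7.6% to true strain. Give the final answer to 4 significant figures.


epsilon_true = ln(1 + epsilon_eng)
epsilon_true = ln(1 + 0.076)
epsilon_true = 0.07325


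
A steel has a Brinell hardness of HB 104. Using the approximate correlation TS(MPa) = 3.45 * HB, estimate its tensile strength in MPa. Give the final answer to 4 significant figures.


TS (MPa) = 3.45 * HB
TS = 3.45 * 104
TS = 358.8 MPa


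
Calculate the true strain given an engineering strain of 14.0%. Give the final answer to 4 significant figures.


epsilon_true = ln(1 + epsilon_eng)
epsilon_true = ln(1 + 0.14)
epsilon_true = 0.131


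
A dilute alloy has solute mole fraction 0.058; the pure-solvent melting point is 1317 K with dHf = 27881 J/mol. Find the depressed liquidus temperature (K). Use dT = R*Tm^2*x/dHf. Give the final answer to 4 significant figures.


dT = R*Tm^2*x / dHf
dT = 8.314 * 1317^2 * 0.058 / 27881
dT = 29.9986 K
T_new = 1317 - 29.9986 = 1287 K


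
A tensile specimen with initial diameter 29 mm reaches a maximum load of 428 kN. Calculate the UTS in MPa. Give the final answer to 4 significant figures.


A0 = pi*(d/2)^2 = pi*(29/2)^2 = 660.52 mm^2
UTS = F_max / A0 = 428*1000 / 660.52
UTS = 648 MPa


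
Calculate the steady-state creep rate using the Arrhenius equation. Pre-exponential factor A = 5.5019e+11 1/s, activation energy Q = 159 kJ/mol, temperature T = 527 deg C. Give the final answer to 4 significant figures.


rate = A * exp(-Q / (R*T))
T = 527 + 273.15 = 800.15 K
rate = 5.5019e+11 * exp(-159e3 / (8.314 * 800.15))
rate = 22.93 1/s


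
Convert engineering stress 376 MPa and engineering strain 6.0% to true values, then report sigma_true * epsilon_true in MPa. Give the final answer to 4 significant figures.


sigma_true = sigma_eng * (1 + epsilon_eng)
sigma_true = 376 * (1 + 0.06) = 398.56 MPa
epsilon_true = ln(1 + epsilon_eng)
epsilon_true = ln(1 + 0.06) = 0.0582689
sigma_true * epsilon_true = 398.56 * 0.0582689 = 23.22 MPa


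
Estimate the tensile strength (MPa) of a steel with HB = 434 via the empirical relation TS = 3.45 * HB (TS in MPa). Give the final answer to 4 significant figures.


TS (MPa) = 3.45 * HB
TS = 3.45 * 434
TS = 1497 MPa


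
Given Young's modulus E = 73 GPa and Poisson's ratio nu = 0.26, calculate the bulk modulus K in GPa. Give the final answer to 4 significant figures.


K = E / (3*(1-2*nu))
K = 73 / (3*(1-2*0.26))
K = 50.69 GPa


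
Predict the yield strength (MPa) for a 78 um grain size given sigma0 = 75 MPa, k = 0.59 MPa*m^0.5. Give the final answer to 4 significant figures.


sigma_y = sigma0 + k / sqrt(d)
d = 78 um = 7.8e-05 m
sigma_y = 75 + 0.59 / sqrt(7.8e-05)
sigma_y = 141.8 MPa


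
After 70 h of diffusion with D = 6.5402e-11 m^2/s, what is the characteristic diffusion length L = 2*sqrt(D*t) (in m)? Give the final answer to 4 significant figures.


t = 70 hr = 252000 s
Diffusion length = 2*sqrt(D*t)
= 2*sqrt(6.5402e-11 * 252000)
= 8.119e-03 m


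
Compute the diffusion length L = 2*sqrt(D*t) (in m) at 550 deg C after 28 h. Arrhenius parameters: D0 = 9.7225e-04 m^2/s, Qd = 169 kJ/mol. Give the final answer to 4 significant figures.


Step 1: D = D0 * exp(-Qd/(R*T))
T = 823.15 K
D = 9.7225e-04 * exp(-169e3 / (8.314 * 823.15)) = 1.83297e-14 m^2/s
Step 2: L = 2*sqrt(D*t)
t = 28 h = 100800 s
L = 2*sqrt(1.83297e-14 * 100800) = 8.597e-05 m


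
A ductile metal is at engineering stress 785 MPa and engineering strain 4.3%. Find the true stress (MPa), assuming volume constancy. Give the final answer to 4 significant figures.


sigma_true = sigma_eng * (1 + epsilon_eng)
sigma_true = 785 * (1 + 0.043)
sigma_true = 818.8 MPa


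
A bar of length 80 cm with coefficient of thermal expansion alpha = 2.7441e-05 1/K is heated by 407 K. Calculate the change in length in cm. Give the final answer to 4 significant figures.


dL = L0 * alpha * dT
dL = 80 * 2.7441e-05 * 407
dL = 0.8935 cm


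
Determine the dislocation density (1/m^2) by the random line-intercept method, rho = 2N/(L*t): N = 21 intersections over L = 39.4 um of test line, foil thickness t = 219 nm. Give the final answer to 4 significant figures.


rho = 2N / (L * t)
L = 39.4 um = 3.94e-05 m, t = 219 nm = 2.19e-07 m
rho = 2 * 21 / (3.94e-05 * 2.19e-07)
rho = 4.868e+12 1/m^2


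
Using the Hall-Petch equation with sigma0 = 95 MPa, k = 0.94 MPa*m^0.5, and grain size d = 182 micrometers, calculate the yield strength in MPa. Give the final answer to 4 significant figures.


sigma_y = sigma0 + k / sqrt(d)
d = 182 um = 1.82e-04 m
sigma_y = 95 + 0.94 / sqrt(1.82e-04)
sigma_y = 164.7 MPa


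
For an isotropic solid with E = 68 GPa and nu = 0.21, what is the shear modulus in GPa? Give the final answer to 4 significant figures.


G = E / (2*(1+nu))
G = 68 / (2*(1+0.21))
G = 28.1 GPa


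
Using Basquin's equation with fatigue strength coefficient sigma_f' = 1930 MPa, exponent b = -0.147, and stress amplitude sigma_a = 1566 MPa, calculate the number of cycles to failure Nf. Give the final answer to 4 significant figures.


sigma_a = sigma_f' * (2*Nf)^b
2*Nf = (sigma_a / sigma_f')^(1/b)
2*Nf = (1566 / 1930)^(1/-0.147)
2*Nf = 4.14431
Nf = 2.072 cycles


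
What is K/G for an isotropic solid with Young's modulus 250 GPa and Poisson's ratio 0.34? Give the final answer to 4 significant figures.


G = E / (2*(1+nu))
G = 250 / (2*(1+0.34)) = 93.2836 GPa
K = E / (3*(1-2*nu))
K = 250 / (3*(1-2*0.34)) = 260.417 GPa
K/G = 260.417 / 93.2836 = 2.792


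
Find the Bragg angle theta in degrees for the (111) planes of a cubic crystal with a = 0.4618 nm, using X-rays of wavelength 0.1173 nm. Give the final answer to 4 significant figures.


d = a / sqrt(h^2+k^2+l^2)
d = 0.4618 / sqrt(3) = 0.26662 nm
lambda = 2*d*sin(theta)  =>  sin(theta) = lambda / (2*d)
sin(theta) = 0.1173 / (2 * 0.26662) = 0.219976
theta = 12.71 deg


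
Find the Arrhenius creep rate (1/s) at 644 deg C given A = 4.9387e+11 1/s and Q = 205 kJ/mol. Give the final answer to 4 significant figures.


rate = A * exp(-Q / (R*T))
T = 644 + 273.15 = 917.15 K
rate = 4.9387e+11 * exp(-205e3 / (8.314 * 917.15))
rate = 1.042 1/s


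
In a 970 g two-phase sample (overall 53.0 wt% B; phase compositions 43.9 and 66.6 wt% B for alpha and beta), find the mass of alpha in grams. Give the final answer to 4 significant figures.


f_alpha = (C_beta - C0) / (C_beta - C_alpha)
f_alpha = (66.6 - 53.0) / (66.6 - 43.9) = 0.599119
m_alpha = f_alpha * m_total = 0.599119 * 970 = 581.1 g


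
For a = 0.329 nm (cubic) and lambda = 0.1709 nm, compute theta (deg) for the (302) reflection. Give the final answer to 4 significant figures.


d = a / sqrt(h^2+k^2+l^2)
d = 0.329 / sqrt(13) = 0.0912482 nm
lambda = 2*d*sin(theta)  =>  sin(theta) = lambda / (2*d)
sin(theta) = 0.1709 / (2 * 0.0912482) = 0.936457
theta = 69.46 deg


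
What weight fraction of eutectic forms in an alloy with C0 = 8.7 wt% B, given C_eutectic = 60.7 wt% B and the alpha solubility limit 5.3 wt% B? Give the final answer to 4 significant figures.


f_primary = (C_e - C0) / (C_e - C_alpha_max)
f_primary = (60.7 - 8.7) / (60.7 - 5.3)
f_primary = 0.938628
f_eutectic = 1 - 0.938628 = 0.06137


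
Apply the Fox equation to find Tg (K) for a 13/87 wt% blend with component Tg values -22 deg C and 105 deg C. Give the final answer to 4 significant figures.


1/Tg = w1/Tg1 + w2/Tg2 (in Kelvin)
Tg1 = 251.15 K, Tg2 = 378.15 K
1/Tg = 0.13/251.15 + 0.87/378.15
Tg = 354.8 K


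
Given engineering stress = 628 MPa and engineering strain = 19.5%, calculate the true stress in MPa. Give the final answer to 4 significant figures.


sigma_true = sigma_eng * (1 + epsilon_eng)
sigma_true = 628 * (1 + 0.195)
sigma_true = 750.5 MPa


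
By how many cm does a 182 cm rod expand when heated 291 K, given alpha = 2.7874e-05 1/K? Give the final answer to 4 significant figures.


dL = L0 * alpha * dT
dL = 182 * 2.7874e-05 * 291
dL = 1.476 cm


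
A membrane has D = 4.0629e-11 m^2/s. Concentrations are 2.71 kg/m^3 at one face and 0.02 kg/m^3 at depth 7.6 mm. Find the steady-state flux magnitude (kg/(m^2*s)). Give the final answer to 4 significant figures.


J = -D * (dC/dx) = D * (C1 - C2) / dx
J = 4.0629e-11 * (2.71 - 0.02) / 7.6e-03
J = 1.438e-08 kg/(m^2*s)


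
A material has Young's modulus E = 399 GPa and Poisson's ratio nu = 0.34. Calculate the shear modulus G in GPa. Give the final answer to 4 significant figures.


G = E / (2*(1+nu))
G = 399 / (2*(1+0.34))
G = 148.9 GPa


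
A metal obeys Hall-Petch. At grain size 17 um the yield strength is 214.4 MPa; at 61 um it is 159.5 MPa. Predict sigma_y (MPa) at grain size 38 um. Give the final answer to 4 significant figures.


sigma_y = sigma0 + k / sqrt(d)
1/sqrt(d1) = 1/sqrt(1.7e-05) = 242.536;  1/sqrt(d2) = 128.037
k = (sigma1 - sigma2) / (1/sqrt(d1) - 1/sqrt(d2)) = (214.4 - 159.5) / (242.536 - 128.037) = 0.479481 MPa*m^0.5
sigma0 = sigma1 - k/sqrt(d1) = 214.4 - 0.479481*242.536 = 98.1087 MPa
sigma_y(d3) = 98.1087 + 0.479481 / sqrt(3.8e-05) = 175.9 MPa


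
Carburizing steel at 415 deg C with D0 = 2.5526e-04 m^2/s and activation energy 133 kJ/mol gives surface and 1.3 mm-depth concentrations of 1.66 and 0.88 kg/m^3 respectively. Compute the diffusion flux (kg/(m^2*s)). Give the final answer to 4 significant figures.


Step 1: D = D0 * exp(-Qd/(R*T))
T = 415 + 273.15 = 688.15 K
D = 2.5526e-04 * exp(-133e3 / (8.314 * 688.15)) = 2.04708e-14 m^2/s
Step 2: J = D * (C1 - C2) / dx
J = 2.04708e-14 * (1.66 - 0.88) / 1.3e-03
J = 1.228e-11 kg/(m^2*s)


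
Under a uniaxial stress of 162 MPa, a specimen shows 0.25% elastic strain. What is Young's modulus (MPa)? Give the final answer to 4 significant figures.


E = sigma / epsilon
epsilon = 0.25% = 2.5e-03
E = 162 / 2.5e-03
E = 64800 MPa


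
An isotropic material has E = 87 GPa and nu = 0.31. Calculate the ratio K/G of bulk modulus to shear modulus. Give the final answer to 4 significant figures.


G = E / (2*(1+nu))
G = 87 / (2*(1+0.31)) = 33.2061 GPa
K = E / (3*(1-2*nu))
K = 87 / (3*(1-2*0.31)) = 76.3158 GPa
K/G = 76.3158 / 33.2061 = 2.298


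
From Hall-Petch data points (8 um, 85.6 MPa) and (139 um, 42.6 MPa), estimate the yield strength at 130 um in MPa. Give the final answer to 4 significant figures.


sigma_y = sigma0 + k / sqrt(d)
1/sqrt(d1) = 1/sqrt(8e-06) = 353.553;  1/sqrt(d2) = 84.8189
k = (sigma1 - sigma2) / (1/sqrt(d1) - 1/sqrt(d2)) = (85.6 - 42.6) / (353.553 - 84.8189) = 0.160009 MPa*m^0.5
sigma0 = sigma1 - k/sqrt(d1) = 85.6 - 0.160009*353.553 = 29.0282 MPa
sigma_y(d3) = 29.0282 + 0.160009 / sqrt(1.3e-04) = 43.06 MPa


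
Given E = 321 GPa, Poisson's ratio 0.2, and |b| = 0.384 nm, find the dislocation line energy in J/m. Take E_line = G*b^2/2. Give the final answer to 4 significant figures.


Step 1: G = E / (2*(1+nu))
G = 321 / (2*(1+0.2)) = 133.75 GPa = 1.3375e+11 Pa
Step 2: E_line = G*b^2/2
b = 0.384 nm = 3.84e-10 m
E_line = 0.5 * 1.3375e+11 * (3.84e-10)^2 = 9.861e-09 J/m


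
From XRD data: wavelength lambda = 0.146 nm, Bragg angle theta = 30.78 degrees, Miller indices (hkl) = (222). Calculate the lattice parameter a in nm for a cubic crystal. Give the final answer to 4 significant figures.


d = lambda / (2*sin(theta))
d = 0.146 / (2*sin(30.78 deg))
d = 0.14265 nm
a = d * sqrt(h^2+k^2+l^2) = 0.14265 * sqrt(12)
a = 0.4942 nm


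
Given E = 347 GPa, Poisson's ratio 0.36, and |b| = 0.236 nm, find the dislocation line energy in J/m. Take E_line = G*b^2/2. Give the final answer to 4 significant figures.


Step 1: G = E / (2*(1+nu))
G = 347 / (2*(1+0.36)) = 127.574 GPa = 1.27574e+11 Pa
Step 2: E_line = G*b^2/2
b = 0.236 nm = 2.36e-10 m
E_line = 0.5 * 1.27574e+11 * (2.36e-10)^2 = 3.553e-09 J/m


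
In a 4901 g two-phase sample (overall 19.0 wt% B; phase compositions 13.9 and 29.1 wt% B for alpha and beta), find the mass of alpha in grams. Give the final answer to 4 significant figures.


f_alpha = (C_beta - C0) / (C_beta - C_alpha)
f_alpha = (29.1 - 19.0) / (29.1 - 13.9) = 0.664474
m_alpha = f_alpha * m_total = 0.664474 * 4901 = 3257 g


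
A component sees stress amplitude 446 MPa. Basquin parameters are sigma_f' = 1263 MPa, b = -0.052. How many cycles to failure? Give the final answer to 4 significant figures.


sigma_a = sigma_f' * (2*Nf)^b
2*Nf = (sigma_a / sigma_f')^(1/b)
2*Nf = (446 / 1263)^(1/-0.052)
2*Nf = 4.93884e+08
Nf = 2.469e+08 cycles


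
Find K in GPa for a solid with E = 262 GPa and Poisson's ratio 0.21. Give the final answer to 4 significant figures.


K = E / (3*(1-2*nu))
K = 262 / (3*(1-2*0.21))
K = 150.6 GPa


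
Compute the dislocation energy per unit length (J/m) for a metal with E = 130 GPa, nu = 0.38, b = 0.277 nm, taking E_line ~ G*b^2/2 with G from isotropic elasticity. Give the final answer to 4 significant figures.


Step 1: G = E / (2*(1+nu))
G = 130 / (2*(1+0.38)) = 47.1014 GPa = 4.71014e+10 Pa
Step 2: E_line = G*b^2/2
b = 0.277 nm = 2.77e-10 m
E_line = 0.5 * 4.71014e+10 * (2.77e-10)^2 = 1.807e-09 J/m


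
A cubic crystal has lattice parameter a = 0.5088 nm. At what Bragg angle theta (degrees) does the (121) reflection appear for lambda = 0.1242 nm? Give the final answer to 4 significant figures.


d = a / sqrt(h^2+k^2+l^2)
d = 0.5088 / sqrt(6) = 0.207717 nm
lambda = 2*d*sin(theta)  =>  sin(theta) = lambda / (2*d)
sin(theta) = 0.1242 / (2 * 0.207717) = 0.298965
theta = 17.4 deg


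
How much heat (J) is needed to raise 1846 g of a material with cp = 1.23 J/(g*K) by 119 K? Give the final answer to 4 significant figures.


Q = m * cp * dT
Q = 1846 * 1.23 * 119
Q = 270200 J


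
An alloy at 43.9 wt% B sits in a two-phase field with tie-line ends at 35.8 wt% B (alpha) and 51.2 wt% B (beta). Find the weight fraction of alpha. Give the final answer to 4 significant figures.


f_alpha = (C_beta - C0) / (C_beta - C_alpha)
f_alpha = (51.2 - 43.9) / (51.2 - 35.8)
f_alpha = 0.474


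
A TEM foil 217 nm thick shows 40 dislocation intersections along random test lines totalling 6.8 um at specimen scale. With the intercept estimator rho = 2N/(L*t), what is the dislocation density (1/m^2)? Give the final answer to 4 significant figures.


rho = 2N / (L * t)
L = 6.8 um = 6.8e-06 m, t = 217 nm = 2.17e-07 m
rho = 2 * 40 / (6.8e-06 * 2.17e-07)
rho = 5.422e+13 1/m^2


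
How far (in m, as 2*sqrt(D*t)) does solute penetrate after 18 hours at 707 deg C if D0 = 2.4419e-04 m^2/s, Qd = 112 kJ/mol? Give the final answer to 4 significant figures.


Step 1: D = D0 * exp(-Qd/(R*T))
T = 980.15 K
D = 2.4419e-04 * exp(-112e3 / (8.314 * 980.15)) = 2.62272e-10 m^2/s
Step 2: L = 2*sqrt(D*t)
t = 18 h = 64800 s
L = 2*sqrt(2.62272e-10 * 64800) = 8.245e-03 m


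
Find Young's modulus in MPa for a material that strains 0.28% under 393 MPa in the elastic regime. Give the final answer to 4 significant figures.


E = sigma / epsilon
epsilon = 0.28% = 2.8e-03
E = 393 / 2.8e-03
E = 140400 MPa


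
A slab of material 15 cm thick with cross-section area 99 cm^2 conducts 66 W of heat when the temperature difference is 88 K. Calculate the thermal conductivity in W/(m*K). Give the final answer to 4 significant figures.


k = Q*L / (A*dT)
L = 0.15 m, A = 9.9e-03 m^2
k = 66 * 0.15 / (9.9e-03 * 88)
k = 11.36 W/(m*K)


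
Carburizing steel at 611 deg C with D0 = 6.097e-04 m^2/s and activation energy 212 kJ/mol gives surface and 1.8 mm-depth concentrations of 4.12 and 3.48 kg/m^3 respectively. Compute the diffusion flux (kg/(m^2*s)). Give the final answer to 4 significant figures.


Step 1: D = D0 * exp(-Qd/(R*T))
T = 611 + 273.15 = 884.15 K
D = 6.097e-04 * exp(-212e3 / (8.314 * 884.15)) = 1.81941e-16 m^2/s
Step 2: J = D * (C1 - C2) / dx
J = 1.81941e-16 * (4.12 - 3.48) / 1.8e-03
J = 6.469e-14 kg/(m^2*s)


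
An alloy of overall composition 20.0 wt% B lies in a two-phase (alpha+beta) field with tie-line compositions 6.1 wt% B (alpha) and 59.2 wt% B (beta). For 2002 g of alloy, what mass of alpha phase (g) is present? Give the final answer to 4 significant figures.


f_alpha = (C_beta - C0) / (C_beta - C_alpha)
f_alpha = (59.2 - 20.0) / (59.2 - 6.1) = 0.73823
m_alpha = f_alpha * m_total = 0.73823 * 2002 = 1478 g


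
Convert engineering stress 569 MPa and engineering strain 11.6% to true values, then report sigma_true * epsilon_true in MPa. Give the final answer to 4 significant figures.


sigma_true = sigma_eng * (1 + epsilon_eng)
sigma_true = 569 * (1 + 0.116) = 635.004 MPa
epsilon_true = ln(1 + epsilon_eng)
epsilon_true = ln(1 + 0.116) = 0.109751
sigma_true * epsilon_true = 635.004 * 0.109751 = 69.69 MPa


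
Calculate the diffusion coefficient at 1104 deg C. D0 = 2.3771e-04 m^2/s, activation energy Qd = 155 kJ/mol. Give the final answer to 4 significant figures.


D = D0 * exp(-Qd / (R*T))
T = 1377.15 K
D = 2.3771e-04 * exp(-155e3 / (8.314 * 1377.15))
D = 3.139e-10 m^2/s


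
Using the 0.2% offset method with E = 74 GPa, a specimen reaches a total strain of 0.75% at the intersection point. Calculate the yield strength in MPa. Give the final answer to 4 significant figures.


Offset strain = 0.002
Elastic strain at yield = total_strain - offset = 7.5e-03 - 0.002 = 5.5e-03
sigma_y = E * elastic_strain = 74000 * 5.5e-03
sigma_y = 407 MPa


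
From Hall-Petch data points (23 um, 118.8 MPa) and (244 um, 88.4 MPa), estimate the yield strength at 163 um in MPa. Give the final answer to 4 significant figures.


sigma_y = sigma0 + k / sqrt(d)
1/sqrt(d1) = 1/sqrt(2.3e-05) = 208.514;  1/sqrt(d2) = 64.0184
k = (sigma1 - sigma2) / (1/sqrt(d1) - 1/sqrt(d2)) = (118.8 - 88.4) / (208.514 - 64.0184) = 0.210386 MPa*m^0.5
sigma0 = sigma1 - k/sqrt(d1) = 118.8 - 0.210386*208.514 = 74.9314 MPa
sigma_y(d3) = 74.9314 + 0.210386 / sqrt(1.63e-04) = 91.41 MPa


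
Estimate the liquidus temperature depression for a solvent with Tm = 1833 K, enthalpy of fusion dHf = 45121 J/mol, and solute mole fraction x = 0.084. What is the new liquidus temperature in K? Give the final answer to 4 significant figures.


dT = R*Tm^2*x / dHf
dT = 8.314 * 1833^2 * 0.084 / 45121
dT = 52.0039 K
T_new = 1833 - 52.0039 = 1781 K


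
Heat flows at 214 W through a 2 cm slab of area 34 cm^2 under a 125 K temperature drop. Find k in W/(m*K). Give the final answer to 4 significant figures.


k = Q*L / (A*dT)
L = 0.02 m, A = 3.4e-03 m^2
k = 214 * 0.02 / (3.4e-03 * 125)
k = 10.07 W/(m*K)


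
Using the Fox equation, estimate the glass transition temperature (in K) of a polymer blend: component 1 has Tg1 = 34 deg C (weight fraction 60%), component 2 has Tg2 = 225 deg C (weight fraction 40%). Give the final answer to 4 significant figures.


1/Tg = w1/Tg1 + w2/Tg2 (in Kelvin)
Tg1 = 307.15 K, Tg2 = 498.15 K
1/Tg = 0.6/307.15 + 0.4/498.15
Tg = 362.8 K


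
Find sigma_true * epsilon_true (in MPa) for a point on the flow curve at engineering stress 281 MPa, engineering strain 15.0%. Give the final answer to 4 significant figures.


sigma_true = sigma_eng * (1 + epsilon_eng)
sigma_true = 281 * (1 + 0.15) = 323.15 MPa
epsilon_true = ln(1 + epsilon_eng)
epsilon_true = ln(1 + 0.15) = 0.139762
sigma_true * epsilon_true = 323.15 * 0.139762 = 45.16 MPa


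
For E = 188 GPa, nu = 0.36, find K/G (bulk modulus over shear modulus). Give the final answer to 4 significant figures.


G = E / (2*(1+nu))
G = 188 / (2*(1+0.36)) = 69.1176 GPa
K = E / (3*(1-2*nu))
K = 188 / (3*(1-2*0.36)) = 223.81 GPa
K/G = 223.81 / 69.1176 = 3.238


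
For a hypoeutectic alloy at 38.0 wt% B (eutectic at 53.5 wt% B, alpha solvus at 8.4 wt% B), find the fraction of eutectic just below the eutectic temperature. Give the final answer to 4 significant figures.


f_primary = (C_e - C0) / (C_e - C_alpha_max)
f_primary = (53.5 - 38.0) / (53.5 - 8.4)
f_primary = 0.343681
f_eutectic = 1 - 0.343681 = 0.6563


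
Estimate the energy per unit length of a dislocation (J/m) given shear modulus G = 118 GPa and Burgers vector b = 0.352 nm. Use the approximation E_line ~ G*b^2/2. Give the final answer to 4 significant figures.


E = G*b^2/2
b = 0.352 nm = 3.52e-10 m
G = 118 GPa = 1.18e+11 Pa
E = 0.5 * 1.18e+11 * (3.52e-10)^2
E = 7.31e-09 J/m


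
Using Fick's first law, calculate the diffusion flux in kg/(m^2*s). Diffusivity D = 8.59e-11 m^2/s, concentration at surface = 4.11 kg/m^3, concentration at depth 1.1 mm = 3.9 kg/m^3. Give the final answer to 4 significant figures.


J = -D * (dC/dx) = D * (C1 - C2) / dx
J = 8.59e-11 * (4.11 - 3.9) / 1.1e-03
J = 1.64e-08 kg/(m^2*s)


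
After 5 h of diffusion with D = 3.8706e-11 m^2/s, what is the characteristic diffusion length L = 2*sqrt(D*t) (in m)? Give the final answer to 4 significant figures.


t = 5 hr = 18000 s
Diffusion length = 2*sqrt(D*t)
= 2*sqrt(3.8706e-11 * 18000)
= 1.669e-03 m


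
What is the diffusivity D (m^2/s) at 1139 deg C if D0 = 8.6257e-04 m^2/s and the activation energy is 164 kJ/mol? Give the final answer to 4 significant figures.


D = D0 * exp(-Qd / (R*T))
T = 1412.15 K
D = 8.6257e-04 * exp(-164e3 / (8.314 * 1412.15))
D = 7.401e-10 m^2/s


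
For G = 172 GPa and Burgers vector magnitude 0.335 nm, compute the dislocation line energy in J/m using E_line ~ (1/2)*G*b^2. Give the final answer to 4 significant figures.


E = G*b^2/2
b = 0.335 nm = 3.35e-10 m
G = 172 GPa = 1.72e+11 Pa
E = 0.5 * 1.72e+11 * (3.35e-10)^2
E = 9.651e-09 J/m


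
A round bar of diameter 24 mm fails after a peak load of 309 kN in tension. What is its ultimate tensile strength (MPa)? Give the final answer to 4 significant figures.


A0 = pi*(d/2)^2 = pi*(24/2)^2 = 452.389 mm^2
UTS = F_max / A0 = 309*1000 / 452.389
UTS = 683 MPa


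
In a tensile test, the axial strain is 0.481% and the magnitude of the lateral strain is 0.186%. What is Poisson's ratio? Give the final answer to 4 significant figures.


nu = -epsilon_lat / epsilon_axial
Lateral strain is contraction (negative), so using magnitudes:
nu = 0.186 / 0.481
nu = 0.3867


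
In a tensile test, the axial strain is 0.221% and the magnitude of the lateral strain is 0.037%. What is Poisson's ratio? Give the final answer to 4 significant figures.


nu = -epsilon_lat / epsilon_axial
Lateral strain is contraction (negative), so using magnitudes:
nu = 0.037 / 0.221
nu = 0.1674


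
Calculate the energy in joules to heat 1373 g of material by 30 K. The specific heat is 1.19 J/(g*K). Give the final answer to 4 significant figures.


Q = m * cp * dT
Q = 1373 * 1.19 * 30
Q = 49020 J


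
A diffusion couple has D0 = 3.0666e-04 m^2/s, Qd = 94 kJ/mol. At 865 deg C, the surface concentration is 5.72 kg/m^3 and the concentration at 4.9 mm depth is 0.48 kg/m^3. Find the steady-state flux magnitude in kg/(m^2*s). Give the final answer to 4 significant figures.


Step 1: D = D0 * exp(-Qd/(R*T))
T = 865 + 273.15 = 1138.15 K
D = 3.0666e-04 * exp(-94e3 / (8.314 * 1138.15)) = 1.48742e-08 m^2/s
Step 2: J = D * (C1 - C2) / dx
J = 1.48742e-08 * (5.72 - 0.48) / 4.9e-03
J = 1.591e-05 kg/(m^2*s)


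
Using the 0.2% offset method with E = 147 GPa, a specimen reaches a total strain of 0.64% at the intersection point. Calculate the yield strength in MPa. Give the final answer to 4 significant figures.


Offset strain = 0.002
Elastic strain at yield = total_strain - offset = 6.4e-03 - 0.002 = 4.4e-03
sigma_y = E * elastic_strain = 147000 * 4.4e-03
sigma_y = 646.8 MPa


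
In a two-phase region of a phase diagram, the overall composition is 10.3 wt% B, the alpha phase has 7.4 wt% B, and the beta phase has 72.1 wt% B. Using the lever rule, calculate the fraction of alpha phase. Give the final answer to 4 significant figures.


f_alpha = (C_beta - C0) / (C_beta - C_alpha)
f_alpha = (72.1 - 10.3) / (72.1 - 7.4)
f_alpha = 0.9552


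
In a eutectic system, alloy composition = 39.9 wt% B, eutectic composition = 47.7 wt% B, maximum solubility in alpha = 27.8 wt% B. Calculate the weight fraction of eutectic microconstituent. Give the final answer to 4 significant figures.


f_primary = (C_e - C0) / (C_e - C_alpha_max)
f_primary = (47.7 - 39.9) / (47.7 - 27.8)
f_primary = 0.39196
f_eutectic = 1 - 0.39196 = 0.608


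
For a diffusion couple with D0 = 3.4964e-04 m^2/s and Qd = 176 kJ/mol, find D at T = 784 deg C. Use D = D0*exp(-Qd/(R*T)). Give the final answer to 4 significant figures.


D = D0 * exp(-Qd / (R*T))
T = 1057.15 K
D = 3.4964e-04 * exp(-176e3 / (8.314 * 1057.15))
D = 7.031e-13 m^2/s


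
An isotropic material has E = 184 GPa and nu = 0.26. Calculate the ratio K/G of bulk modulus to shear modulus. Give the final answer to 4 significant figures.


G = E / (2*(1+nu))
G = 184 / (2*(1+0.26)) = 73.0159 GPa
K = E / (3*(1-2*nu))
K = 184 / (3*(1-2*0.26)) = 127.778 GPa
K/G = 127.778 / 73.0159 = 1.75


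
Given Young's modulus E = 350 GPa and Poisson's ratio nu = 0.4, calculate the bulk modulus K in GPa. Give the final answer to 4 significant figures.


K = E / (3*(1-2*nu))
K = 350 / (3*(1-2*0.4))
K = 583.3 GPa


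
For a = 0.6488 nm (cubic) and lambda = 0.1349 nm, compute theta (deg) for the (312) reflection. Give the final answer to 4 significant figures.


d = a / sqrt(h^2+k^2+l^2)
d = 0.6488 / sqrt(14) = 0.173399 nm
lambda = 2*d*sin(theta)  =>  sin(theta) = lambda / (2*d)
sin(theta) = 0.1349 / (2 * 0.173399) = 0.388987
theta = 22.89 deg


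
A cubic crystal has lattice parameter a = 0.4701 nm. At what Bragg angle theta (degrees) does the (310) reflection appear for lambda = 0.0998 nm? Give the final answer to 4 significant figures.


d = a / sqrt(h^2+k^2+l^2)
d = 0.4701 / sqrt(10) = 0.148659 nm
lambda = 2*d*sin(theta)  =>  sin(theta) = lambda / (2*d)
sin(theta) = 0.0998 / (2 * 0.148659) = 0.335668
theta = 19.61 deg


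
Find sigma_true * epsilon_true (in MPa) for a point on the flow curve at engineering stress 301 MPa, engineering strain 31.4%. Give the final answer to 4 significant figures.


sigma_true = sigma_eng * (1 + epsilon_eng)
sigma_true = 301 * (1 + 0.314) = 395.514 MPa
epsilon_true = ln(1 + epsilon_eng)
epsilon_true = ln(1 + 0.314) = 0.273076
sigma_true * epsilon_true = 395.514 * 0.273076 = 108 MPa


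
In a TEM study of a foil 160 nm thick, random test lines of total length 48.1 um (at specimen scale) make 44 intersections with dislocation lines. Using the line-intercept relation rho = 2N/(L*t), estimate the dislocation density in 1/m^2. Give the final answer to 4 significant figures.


rho = 2N / (L * t)
L = 48.1 um = 4.81e-05 m, t = 160 nm = 1.6e-07 m
rho = 2 * 44 / (4.81e-05 * 1.6e-07)
rho = 1.143e+13 1/m^2


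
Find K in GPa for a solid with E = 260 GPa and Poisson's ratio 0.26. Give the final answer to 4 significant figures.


K = E / (3*(1-2*nu))
K = 260 / (3*(1-2*0.26))
K = 180.6 GPa


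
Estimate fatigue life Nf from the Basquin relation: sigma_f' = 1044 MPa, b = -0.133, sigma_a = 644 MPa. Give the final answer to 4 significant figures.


sigma_a = sigma_f' * (2*Nf)^b
2*Nf = (sigma_a / sigma_f')^(1/b)
2*Nf = (644 / 1044)^(1/-0.133)
2*Nf = 37.8054
Nf = 18.9 cycles


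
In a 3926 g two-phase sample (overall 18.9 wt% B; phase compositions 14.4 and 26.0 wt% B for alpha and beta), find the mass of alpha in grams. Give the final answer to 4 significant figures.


f_alpha = (C_beta - C0) / (C_beta - C_alpha)
f_alpha = (26.0 - 18.9) / (26.0 - 14.4) = 0.612069
m_alpha = f_alpha * m_total = 0.612069 * 3926 = 2403 g


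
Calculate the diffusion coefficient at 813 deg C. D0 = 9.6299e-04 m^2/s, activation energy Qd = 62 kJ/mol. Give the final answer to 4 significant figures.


D = D0 * exp(-Qd / (R*T))
T = 1086.15 K
D = 9.6299e-04 * exp(-62e3 / (8.314 * 1086.15))
D = 1.004e-06 m^2/s


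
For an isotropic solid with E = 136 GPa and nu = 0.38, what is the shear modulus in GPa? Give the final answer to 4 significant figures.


G = E / (2*(1+nu))
G = 136 / (2*(1+0.38))
G = 49.28 GPa


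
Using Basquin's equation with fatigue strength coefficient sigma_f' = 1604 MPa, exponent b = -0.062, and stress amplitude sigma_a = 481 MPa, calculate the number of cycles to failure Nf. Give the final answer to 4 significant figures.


sigma_a = sigma_f' * (2*Nf)^b
2*Nf = (sigma_a / sigma_f')^(1/b)
2*Nf = (481 / 1604)^(1/-0.062)
2*Nf = 2.73174e+08
Nf = 1.366e+08 cycles


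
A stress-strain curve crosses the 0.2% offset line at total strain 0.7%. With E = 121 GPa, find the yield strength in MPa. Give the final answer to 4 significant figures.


Offset strain = 0.002
Elastic strain at yield = total_strain - offset = 7e-03 - 0.002 = 5e-03
sigma_y = E * elastic_strain = 121000 * 5e-03
sigma_y = 605 MPa


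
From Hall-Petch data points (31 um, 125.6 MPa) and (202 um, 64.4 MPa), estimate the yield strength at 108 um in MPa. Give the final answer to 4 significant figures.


sigma_y = sigma0 + k / sqrt(d)
1/sqrt(d1) = 1/sqrt(3.1e-05) = 179.605;  1/sqrt(d2) = 70.3598
k = (sigma1 - sigma2) / (1/sqrt(d1) - 1/sqrt(d2)) = (125.6 - 64.4) / (179.605 - 70.3598) = 0.560206 MPa*m^0.5
sigma0 = sigma1 - k/sqrt(d1) = 125.6 - 0.560206*179.605 = 24.9841 MPa
sigma_y(d3) = 24.9841 + 0.560206 / sqrt(1.08e-04) = 78.89 MPa


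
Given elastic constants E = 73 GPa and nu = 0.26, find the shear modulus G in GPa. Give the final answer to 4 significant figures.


G = E / (2*(1+nu))
G = 73 / (2*(1+0.26))
G = 28.97 GPa


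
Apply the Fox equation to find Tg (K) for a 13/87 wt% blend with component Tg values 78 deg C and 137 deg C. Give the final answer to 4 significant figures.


1/Tg = w1/Tg1 + w2/Tg2 (in Kelvin)
Tg1 = 351.15 K, Tg2 = 410.15 K
1/Tg = 0.13/351.15 + 0.87/410.15
Tg = 401.4 K


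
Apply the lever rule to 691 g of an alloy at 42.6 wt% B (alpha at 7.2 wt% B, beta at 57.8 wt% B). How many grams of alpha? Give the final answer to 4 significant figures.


f_alpha = (C_beta - C0) / (C_beta - C_alpha)
f_alpha = (57.8 - 42.6) / (57.8 - 7.2) = 0.300395
m_alpha = f_alpha * m_total = 0.300395 * 691 = 207.6 g


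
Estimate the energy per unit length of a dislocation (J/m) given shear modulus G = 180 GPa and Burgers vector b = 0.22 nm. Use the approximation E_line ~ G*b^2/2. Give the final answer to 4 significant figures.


E = G*b^2/2
b = 0.22 nm = 2.2e-10 m
G = 180 GPa = 1.8e+11 Pa
E = 0.5 * 1.8e+11 * (2.2e-10)^2
E = 4.356e-09 J/m
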